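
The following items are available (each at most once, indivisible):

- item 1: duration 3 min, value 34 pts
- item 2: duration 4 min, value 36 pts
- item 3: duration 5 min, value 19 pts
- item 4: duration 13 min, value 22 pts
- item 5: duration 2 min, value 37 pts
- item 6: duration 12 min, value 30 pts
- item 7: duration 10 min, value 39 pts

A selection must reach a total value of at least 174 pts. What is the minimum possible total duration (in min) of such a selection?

Subsets with value ≥ 174, sorted by total duration:
- item 1+item 2+item 5+item 6+item 7: duration 31, value 176
- item 1+item 2+item 3+item 5+item 6+item 7: duration 36, value 195
- item 1+item 2+item 3+item 4+item 5+item 7: duration 37, value 187
- item 1+item 2+item 3+item 4+item 5+item 6: duration 39, value 178
Minimum duration: 31 min.

31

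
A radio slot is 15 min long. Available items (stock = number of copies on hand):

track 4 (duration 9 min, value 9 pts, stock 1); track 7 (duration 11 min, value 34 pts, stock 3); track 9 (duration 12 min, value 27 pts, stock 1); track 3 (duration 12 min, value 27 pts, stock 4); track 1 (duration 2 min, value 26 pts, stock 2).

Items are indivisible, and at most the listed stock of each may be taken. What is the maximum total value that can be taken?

86 pts

Best selections within duration 15 and stock limits:
- 1×track 7 + 2×track 1: duration 15, value 86
- 1×track 4 + 2×track 1: duration 13, value 61
- 1×track 7 + 1×track 1: duration 13, value 60
Best: 86 pts.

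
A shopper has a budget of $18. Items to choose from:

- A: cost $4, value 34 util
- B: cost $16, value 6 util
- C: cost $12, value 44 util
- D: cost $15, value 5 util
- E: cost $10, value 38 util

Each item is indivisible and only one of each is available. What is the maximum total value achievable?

78 util

Check high-value combinations within $18:
- A+C: cost 4+12=16, value 34+44=78
- A+E: cost 4+10=14, value 34+38=72
- C: cost 12, value 44
- E: cost 10, value 38
- A: cost 4, value 34
Best: 78 util.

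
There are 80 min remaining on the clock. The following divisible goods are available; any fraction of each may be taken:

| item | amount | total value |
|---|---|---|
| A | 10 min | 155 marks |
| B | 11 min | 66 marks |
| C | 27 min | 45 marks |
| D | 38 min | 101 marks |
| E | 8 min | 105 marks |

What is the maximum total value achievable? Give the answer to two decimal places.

Take in order of value per unit:
- A (155/10 per unit): all 10 → value 155, running total 155.00
- E (105/8 per unit): all 8 → value 105, running total 260.00
- B (66/11 per unit): all 11 → value 66, running total 326.00
- D (101/38 per unit): all 38 → value 101, running total 427.00
- C (45/27 per unit): 13 of 27 → value 13×45/27 = 21.6667, running total 448.67
Total 448.67.

448.67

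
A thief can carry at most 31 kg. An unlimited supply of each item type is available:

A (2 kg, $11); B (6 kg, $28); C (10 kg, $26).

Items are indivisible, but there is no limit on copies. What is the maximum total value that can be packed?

$165

Best value-per-unit is A at 11/2, and filling with it alone uses weight 15×2=30. No mix of the others beats 15×11 = 165.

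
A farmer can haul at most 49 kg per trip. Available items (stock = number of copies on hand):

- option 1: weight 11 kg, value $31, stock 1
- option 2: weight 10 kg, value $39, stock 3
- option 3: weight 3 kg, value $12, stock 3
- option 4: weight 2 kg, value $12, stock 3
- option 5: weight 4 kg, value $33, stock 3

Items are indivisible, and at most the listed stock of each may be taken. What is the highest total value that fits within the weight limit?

Top feasible selections:
- 3×option 2 + 3×option 4 + 3×option 5: weight 48, value 252
- 3×option 2 + 1×option 3 + 2×option 4 + 3×option 5: weight 49, value 252
- 2×option 2 + 3×option 3 + 3×option 4 + 3×option 5: weight 47, value 249
- 1×option 1 + 2×option 2 + 3×option 4 + 3×option 5: weight 49, value 244
Best: $252.

$252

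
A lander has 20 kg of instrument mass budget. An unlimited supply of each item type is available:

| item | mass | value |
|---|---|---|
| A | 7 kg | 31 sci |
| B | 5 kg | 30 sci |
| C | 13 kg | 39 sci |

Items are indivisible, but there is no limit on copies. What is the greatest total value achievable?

120 sci

Best value-per-unit is B at 30/5, and filling with it alone uses mass 4×5=20. No mix of the others beats 4×30 = 120.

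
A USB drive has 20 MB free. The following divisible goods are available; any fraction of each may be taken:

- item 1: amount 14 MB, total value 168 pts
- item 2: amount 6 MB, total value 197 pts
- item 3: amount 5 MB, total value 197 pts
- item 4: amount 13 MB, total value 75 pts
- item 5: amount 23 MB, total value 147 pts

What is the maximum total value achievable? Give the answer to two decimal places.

502.00

Take in order of value per unit:
- item 3 (197/5 per unit): all 5 → value 197, running total 197.00
- item 2 (197/6 per unit): all 6 → value 197, running total 394.00
- item 1 (168/14 per unit): 9 of 14 → value 9×168/14 = 108.0000, running total 502.00
Total 502.00.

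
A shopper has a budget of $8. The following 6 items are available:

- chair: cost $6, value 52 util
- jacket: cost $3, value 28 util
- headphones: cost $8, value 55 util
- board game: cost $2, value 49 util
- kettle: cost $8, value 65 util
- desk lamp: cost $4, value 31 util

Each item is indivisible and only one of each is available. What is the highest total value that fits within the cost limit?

Check high-value combinations within $8:
- chair+board game: cost 6+2=8, value 52+49=101
- board game+desk lamp: cost 2+4=6, value 49+31=80
- jacket+board game: cost 3+2=5, value 28+49=77
Best: 101 util.

101 util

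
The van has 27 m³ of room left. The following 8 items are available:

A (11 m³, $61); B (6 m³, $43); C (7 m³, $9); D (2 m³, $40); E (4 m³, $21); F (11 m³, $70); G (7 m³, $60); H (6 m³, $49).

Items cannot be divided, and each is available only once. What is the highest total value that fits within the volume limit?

This is a 0/1 knapsack; check combinations near the capacity.
- D+F+G+H: volume 2+11+7+6=26, value 40+70+60+49=219
- B+D+E+G+H: volume 6+2+4+7+6=25, value 43+40+21+60+49=213
- B+D+F+G: volume 6+2+11+7=26, value 43+40+70+60=213
- A+D+G+H: volume 11+2+7+6=26, value 61+40+60+49=210
Best: $219.

$219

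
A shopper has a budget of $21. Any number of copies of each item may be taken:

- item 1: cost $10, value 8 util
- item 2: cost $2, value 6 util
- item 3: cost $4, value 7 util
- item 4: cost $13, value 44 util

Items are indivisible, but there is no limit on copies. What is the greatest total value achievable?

68 util

Best value-per-unit is item 4 at 44/13; filling with it alone gives 1×44 = 44.
Optimal mix: 4×item 2 + 1×item 4 → cost 21, value 68.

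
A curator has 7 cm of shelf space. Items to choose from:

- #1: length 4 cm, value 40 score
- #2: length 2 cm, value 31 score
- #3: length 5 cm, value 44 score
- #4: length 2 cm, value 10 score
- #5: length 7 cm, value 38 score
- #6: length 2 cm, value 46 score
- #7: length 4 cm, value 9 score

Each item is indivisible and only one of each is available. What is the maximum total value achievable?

Check high-value combinations within 7 cm:
- #3+#6: length 5+2=7, value 44+46=90
- #2+#4+#6: length 2+2+2=6, value 31+10+46=87
- #1+#6: length 4+2=6, value 40+46=86
- #2+#6: length 2+2=4, value 31+46=77
Best: 90 score.

90 score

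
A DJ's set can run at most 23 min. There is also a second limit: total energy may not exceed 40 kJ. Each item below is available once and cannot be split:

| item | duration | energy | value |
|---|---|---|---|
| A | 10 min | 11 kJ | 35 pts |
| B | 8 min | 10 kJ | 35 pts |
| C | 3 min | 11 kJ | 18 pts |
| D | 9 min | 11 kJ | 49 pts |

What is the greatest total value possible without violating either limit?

102 pts

Feasible sets respecting both limits:
- A+C+D: duration 22, energy 33, value 102
- B+C+D: duration 20, energy 32, value 102
- A+B+C: duration 21, energy 32, value 88
Best: 102 pts.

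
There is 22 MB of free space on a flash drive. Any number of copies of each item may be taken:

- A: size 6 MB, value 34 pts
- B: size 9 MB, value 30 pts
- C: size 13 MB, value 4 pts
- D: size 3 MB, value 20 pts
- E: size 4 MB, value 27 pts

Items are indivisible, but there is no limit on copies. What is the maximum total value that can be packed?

Best value-per-unit is E at 27/4; filling with it alone gives 5×27 = 135.
Optimal mix: 2×D + 4×E → size 22, value 148.

148 pts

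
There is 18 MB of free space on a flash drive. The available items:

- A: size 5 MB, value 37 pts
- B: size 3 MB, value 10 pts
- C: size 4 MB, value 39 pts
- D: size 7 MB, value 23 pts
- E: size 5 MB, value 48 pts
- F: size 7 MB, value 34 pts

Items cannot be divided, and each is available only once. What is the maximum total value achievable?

134 pts

Check high-value combinations within 18 MB:
- A+B+C+E: size 5+3+4+5=17, value 37+10+39+48=134
- A+C+E: size 5+4+5=14, value 37+39+48=124
- C+E+F: size 4+5+7=16, value 39+48+34=121
- A+E+F: size 5+5+7=17, value 37+48+34=119
- C+D+E: size 4+7+5=16, value 39+23+48=110
Best: 134 pts.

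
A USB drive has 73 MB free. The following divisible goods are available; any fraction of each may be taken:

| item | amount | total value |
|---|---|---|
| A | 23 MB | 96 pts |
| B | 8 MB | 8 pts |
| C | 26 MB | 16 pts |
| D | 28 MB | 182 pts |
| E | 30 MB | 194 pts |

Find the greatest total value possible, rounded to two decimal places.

Take in order of value per unit:
- D (182/28 per unit): all 28 → value 182, running total 182.00
- E (194/30 per unit): all 30 → value 194, running total 376.00
- A (96/23 per unit): 15 of 23 → value 15×96/23 = 62.6087, running total 438.61
Total 438.61.

438.61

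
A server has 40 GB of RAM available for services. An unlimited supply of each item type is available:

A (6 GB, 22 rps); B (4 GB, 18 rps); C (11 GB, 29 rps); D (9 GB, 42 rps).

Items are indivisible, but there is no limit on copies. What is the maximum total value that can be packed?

186 rps

Best value-per-unit is D at 42/9; filling with it alone gives 4×42 = 168.
Optimal mix: 1×B + 4×D → memory 40, value 186.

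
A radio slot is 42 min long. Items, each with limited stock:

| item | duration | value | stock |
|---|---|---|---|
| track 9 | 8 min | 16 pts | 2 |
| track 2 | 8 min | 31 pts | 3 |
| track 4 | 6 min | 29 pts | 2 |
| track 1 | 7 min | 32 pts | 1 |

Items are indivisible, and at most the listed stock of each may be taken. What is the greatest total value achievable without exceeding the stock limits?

Top feasible selections:
- 3×track 2 + 1×track 4 + 1×track 1: duration 37, value 154
- 2×track 2 + 2×track 4 + 1×track 1: duration 35, value 152
- 3×track 2 + 2×track 4: duration 36, value 151
Best: 154 pts.

154 pts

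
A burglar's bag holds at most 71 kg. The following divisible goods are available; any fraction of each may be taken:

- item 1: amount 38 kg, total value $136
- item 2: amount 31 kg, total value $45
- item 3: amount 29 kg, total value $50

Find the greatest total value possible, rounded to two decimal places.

Take in order of value per unit:
- item 1 (136/38 per unit): all 38 → value 136, running total 136.00
- item 3 (50/29 per unit): all 29 → value 50, running total 186.00
- item 2 (45/31 per unit): 4 of 31 → value 4×45/31 = 5.8065, running total 191.81
Total 191.81.

191.81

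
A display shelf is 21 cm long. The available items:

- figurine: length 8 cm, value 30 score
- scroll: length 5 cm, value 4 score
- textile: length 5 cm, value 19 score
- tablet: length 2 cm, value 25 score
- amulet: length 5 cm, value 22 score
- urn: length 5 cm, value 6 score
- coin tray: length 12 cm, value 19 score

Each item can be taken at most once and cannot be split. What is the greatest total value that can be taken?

Check high-value combinations within 21 cm:
- figurine+textile+tablet+amulet: length 8+5+2+5=20, value 30+19+25+22=96
- figurine+tablet+amulet+urn: length 8+2+5+5=20, value 30+25+22+6=83
- figurine+scroll+tablet+amulet: length 8+5+2+5=20, value 30+4+25+22=81
Best: 96 score.

96 score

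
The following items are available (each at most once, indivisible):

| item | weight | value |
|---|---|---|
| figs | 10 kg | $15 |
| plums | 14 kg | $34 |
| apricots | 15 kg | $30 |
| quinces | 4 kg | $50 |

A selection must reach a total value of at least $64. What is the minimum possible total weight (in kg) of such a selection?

14

Subsets with value ≥ 64, sorted by total weight:
- figs+quinces: weight 14, value 65
- plums+quinces: weight 18, value 84
- apricots+quinces: weight 19, value 80
Minimum weight: 14 kg.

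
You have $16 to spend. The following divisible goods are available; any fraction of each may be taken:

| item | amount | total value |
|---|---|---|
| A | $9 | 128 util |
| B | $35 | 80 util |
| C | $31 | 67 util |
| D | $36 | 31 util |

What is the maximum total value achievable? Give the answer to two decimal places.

Take in order of value per unit:
- A (128/9 per unit): all 9 → value 128, running total 128.00
- B (80/35 per unit): 7 of 35 → value 7×80/35 = 16.0000, running total 144.00
Total 144.00.

144.00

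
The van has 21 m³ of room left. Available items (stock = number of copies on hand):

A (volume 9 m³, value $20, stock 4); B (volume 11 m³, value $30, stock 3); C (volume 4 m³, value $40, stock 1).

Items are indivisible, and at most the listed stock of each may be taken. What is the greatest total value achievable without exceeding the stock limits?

Best selections within volume 21 and stock limits:
- 1×B + 1×C: volume 15, value 70
- 1×A + 1×C: volume 13, value 60
Best: $70.

$70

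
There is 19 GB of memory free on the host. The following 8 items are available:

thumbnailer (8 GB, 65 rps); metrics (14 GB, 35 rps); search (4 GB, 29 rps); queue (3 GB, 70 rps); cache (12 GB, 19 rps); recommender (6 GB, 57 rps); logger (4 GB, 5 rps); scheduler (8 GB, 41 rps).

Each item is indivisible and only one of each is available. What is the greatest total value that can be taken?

Check high-value combinations within 19 GB:
- thumbnailer+queue+recommender: memory 8+3+6=17, value 65+70+57=192
- thumbnailer+queue+scheduler: memory 8+3+8=19, value 65+70+41=176
- thumbnailer+search+queue+logger: memory 8+4+3+4=19, value 65+29+70+5=169
Best: 192 rps.

192 rps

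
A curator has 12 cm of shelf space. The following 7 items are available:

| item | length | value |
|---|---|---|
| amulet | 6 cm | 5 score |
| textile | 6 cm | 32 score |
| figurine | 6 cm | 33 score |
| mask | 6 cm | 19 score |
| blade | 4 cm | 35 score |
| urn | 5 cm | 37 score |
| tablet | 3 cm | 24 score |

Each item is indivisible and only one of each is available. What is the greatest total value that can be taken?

This is a 0/1 knapsack; check combinations near the capacity.
- blade+urn+tablet: length 4+5+3=12, value 35+37+24=96
- blade+urn: length 4+5=9, value 35+37=72
- figurine+urn: length 6+5=11, value 33+37=70
- textile+urn: length 6+5=11, value 32+37=69
- figurine+blade: length 6+4=10, value 33+35=68
Best: 96 score.

96 score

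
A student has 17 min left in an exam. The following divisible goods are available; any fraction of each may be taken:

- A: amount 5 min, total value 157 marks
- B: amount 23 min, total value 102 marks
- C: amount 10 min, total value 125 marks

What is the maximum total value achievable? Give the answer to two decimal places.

290.87

Take in order of value per unit:
- A (157/5 per unit): all 5 → value 157, running total 157.00
- C (125/10 per unit): all 10 → value 125, running total 282.00
- B (102/23 per unit): 2 of 23 → value 2×102/23 = 8.8696, running total 290.87
Total 290.87.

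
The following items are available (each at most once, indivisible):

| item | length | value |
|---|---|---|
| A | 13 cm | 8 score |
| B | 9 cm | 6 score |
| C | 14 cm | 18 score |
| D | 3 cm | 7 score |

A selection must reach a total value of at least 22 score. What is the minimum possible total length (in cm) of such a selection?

17

Subsets with value ≥ 22, sorted by total length:
- C+D: length 17, value 25
- B+C: length 23, value 24
Minimum length: 17 cm.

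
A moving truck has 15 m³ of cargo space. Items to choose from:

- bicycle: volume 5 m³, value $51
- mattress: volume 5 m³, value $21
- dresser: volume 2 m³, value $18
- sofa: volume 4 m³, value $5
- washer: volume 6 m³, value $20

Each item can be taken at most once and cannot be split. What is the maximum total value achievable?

Check high-value combinations within 15 m³:
- bicycle+mattress+dresser: volume 5+5+2=12, value 51+21+18=90
- bicycle+dresser+washer: volume 5+2+6=13, value 51+18+20=89
- bicycle+mattress+sofa: volume 5+5+4=14, value 51+21+5=77
- bicycle+sofa+washer: volume 5+4+6=15, value 51+5+20=76
- bicycle+dresser+sofa: volume 5+2+4=11, value 51+18+5=74
Best: $90.

$90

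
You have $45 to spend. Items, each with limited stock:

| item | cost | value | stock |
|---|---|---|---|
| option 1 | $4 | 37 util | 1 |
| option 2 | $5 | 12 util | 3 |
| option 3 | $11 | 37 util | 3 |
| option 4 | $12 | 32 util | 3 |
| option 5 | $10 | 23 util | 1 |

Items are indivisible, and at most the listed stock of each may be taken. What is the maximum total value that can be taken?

Top feasible selections:
- 1×option 1 + 1×option 2 + 3×option 3: cost 42, value 160
- 1×option 1 + 1×option 2 + 2×option 3 + 1×option 4: cost 43, value 155
- 1×option 1 + 1×option 2 + 1×option 3 + 2×option 4: cost 44, value 150
- 1×option 1 + 3×option 3: cost 37, value 148
Best: 160 util.

160 util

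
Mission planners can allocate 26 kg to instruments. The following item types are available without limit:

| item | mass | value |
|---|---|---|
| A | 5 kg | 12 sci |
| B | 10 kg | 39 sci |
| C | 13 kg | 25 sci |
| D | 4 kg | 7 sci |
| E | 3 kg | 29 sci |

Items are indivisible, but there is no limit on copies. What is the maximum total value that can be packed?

232 sci

Best value-per-unit is E at 29/3, and filling with it alone uses mass 8×3=24. No mix of the others beats 8×29 = 232.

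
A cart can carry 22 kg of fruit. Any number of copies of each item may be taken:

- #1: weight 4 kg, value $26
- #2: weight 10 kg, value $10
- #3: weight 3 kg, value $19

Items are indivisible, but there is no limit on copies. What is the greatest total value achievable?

Best value-per-unit is #1 at 26/4; filling with it alone gives 5×26 = 130.
Optimal mix: 4×#1 + 2×#3 → weight 22, value 142.

$142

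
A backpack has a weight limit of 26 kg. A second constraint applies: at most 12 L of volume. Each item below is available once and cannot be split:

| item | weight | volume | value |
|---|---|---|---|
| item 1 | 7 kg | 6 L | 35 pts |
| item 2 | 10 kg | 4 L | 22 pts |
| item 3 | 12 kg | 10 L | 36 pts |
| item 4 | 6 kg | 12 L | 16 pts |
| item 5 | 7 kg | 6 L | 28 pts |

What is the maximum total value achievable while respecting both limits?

Feasible sets respecting both limits:
- item 1+item 5: weight 14, volume 12, value 63
- item 1+item 2: weight 17, volume 10, value 57
- item 2+item 5: weight 17, volume 10, value 50
- item 3: weight 12, volume 10, value 36
Best: 63 pts.

63 pts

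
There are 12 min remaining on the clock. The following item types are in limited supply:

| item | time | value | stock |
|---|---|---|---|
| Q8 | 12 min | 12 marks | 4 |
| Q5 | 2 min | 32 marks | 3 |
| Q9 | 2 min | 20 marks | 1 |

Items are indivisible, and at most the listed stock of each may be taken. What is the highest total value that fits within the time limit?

116 marks

Top feasible selections:
- 3×Q5 + 1×Q9: time 8, value 116
- 3×Q5: time 6, value 96
- 2×Q5 + 1×Q9: time 6, value 84
Best: 116 marks.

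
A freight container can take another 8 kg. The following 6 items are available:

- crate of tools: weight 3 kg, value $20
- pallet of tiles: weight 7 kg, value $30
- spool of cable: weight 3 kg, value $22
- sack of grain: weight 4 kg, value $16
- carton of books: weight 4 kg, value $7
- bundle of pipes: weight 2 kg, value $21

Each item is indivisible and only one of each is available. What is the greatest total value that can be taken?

$63

This is a 0/1 knapsack; check combinations near the capacity.
- crate of tools+spool of cable+bundle of pipes: weight 3+3+2=8, value 20+22+21=63
- spool of cable+bundle of pipes: weight 3+2=5, value 22+21=43
- crate of tools+spool of cable: weight 3+3=6, value 20+22=42
- crate of tools+bundle of pipes: weight 3+2=5, value 20+21=41
Best: $63.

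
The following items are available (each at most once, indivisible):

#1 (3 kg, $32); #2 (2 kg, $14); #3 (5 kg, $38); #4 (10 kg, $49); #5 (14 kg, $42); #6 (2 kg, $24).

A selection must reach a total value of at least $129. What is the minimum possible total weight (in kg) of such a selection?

Subsets with value ≥ 129, sorted by total weight:
- #1+#3+#4+#6: weight 20, value 143
- #1+#2+#3+#4: weight 20, value 133
- #1+#2+#3+#4+#6: weight 22, value 157
Minimum weight: 20 kg.

20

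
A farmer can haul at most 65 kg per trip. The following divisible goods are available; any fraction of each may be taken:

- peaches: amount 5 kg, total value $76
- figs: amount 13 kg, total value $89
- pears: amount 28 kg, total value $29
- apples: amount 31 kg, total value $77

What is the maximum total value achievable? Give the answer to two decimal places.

258.57

Take in order of value per unit:
- peaches (76/5 per unit): all 5 → value 76, running total 76.00
- figs (89/13 per unit): all 13 → value 89, running total 165.00
- apples (77/31 per unit): all 31 → value 77, running total 242.00
- pears (29/28 per unit): 16 of 28 → value 16×29/28 = 16.5714, running total 258.57
Total 258.57.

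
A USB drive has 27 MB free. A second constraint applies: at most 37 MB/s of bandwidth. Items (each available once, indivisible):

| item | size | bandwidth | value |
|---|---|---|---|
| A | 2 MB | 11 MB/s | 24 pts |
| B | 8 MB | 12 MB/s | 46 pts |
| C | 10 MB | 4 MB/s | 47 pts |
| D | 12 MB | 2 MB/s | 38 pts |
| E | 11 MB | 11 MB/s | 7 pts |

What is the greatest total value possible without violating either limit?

117 pts

Feasible sets respecting both limits:
- A+B+C: size 20, bandwidth 27, value 117
- A+C+D: size 24, bandwidth 17, value 109
- A+B+D: size 22, bandwidth 25, value 108
- B+C: size 18, bandwidth 16, value 93
Best: 117 pts.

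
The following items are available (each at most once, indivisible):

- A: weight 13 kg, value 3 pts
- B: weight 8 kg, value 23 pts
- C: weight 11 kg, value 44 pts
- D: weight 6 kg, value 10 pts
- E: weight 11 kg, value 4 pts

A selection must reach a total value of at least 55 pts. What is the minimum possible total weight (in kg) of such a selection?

19

Subsets with value ≥ 55, sorted by total weight:
- B+C: weight 19, value 67
- B+C+D: weight 25, value 77
- C+D+E: weight 28, value 58
Minimum weight: 19 kg.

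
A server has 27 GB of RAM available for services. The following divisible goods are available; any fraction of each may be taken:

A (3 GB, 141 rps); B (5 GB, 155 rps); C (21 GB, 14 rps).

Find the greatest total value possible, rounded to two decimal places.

Take in order of value per unit:
- A (141/3 per unit): all 3 → value 141, running total 141.00
- B (155/5 per unit): all 5 → value 155, running total 296.00
- C (14/21 per unit): 19 of 21 → value 19×14/21 = 12.6667, running total 308.67
Total 308.67.

308.67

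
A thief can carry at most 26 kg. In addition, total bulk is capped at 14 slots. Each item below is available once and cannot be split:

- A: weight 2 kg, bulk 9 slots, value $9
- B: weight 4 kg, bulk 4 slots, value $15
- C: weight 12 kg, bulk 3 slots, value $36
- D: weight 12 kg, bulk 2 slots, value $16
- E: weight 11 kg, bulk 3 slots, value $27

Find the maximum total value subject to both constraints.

Feasible sets respecting both limits:
- C+E: weight 23, bulk 6, value 63
- A+C+D: weight 26, bulk 14, value 61
- C+D: weight 24, bulk 5, value 52
- A+D+E: weight 25, bulk 14, value 52
Best: $63.

$63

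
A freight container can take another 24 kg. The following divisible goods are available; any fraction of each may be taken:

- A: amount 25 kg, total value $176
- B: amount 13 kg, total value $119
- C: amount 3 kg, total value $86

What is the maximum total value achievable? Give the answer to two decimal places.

261.32

Take in order of value per unit:
- C (86/3 per unit): all 3 → value 86, running total 86.00
- B (119/13 per unit): all 13 → value 119, running total 205.00
- A (176/25 per unit): 8 of 25 → value 8×176/25 = 56.3200, running total 261.32
Total 261.32.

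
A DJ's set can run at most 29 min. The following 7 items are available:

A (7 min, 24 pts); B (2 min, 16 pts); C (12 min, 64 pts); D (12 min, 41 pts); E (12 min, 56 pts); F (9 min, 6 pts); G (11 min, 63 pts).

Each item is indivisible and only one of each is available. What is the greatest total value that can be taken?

Check high-value combinations within 29 min:
- B+C+G: duration 2+12+11=25, value 16+64+63=143
- B+C+E: duration 2+12+12=26, value 16+64+56=136
- B+E+G: duration 2+12+11=25, value 16+56+63=135
- C+G: duration 12+11=23, value 64+63=127
- B+C+D: duration 2+12+12=26, value 16+64+41=121
Best: 143 pts.

143 pts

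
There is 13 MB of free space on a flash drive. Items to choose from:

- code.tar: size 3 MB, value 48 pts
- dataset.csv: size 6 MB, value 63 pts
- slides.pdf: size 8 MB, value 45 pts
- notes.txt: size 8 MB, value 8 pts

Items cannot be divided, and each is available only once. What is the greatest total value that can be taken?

Check high-value combinations within 13 MB:
- code.tar+dataset.csv: size 3+6=9, value 48+63=111
- code.tar+slides.pdf: size 3+8=11, value 48+45=93
- dataset.csv: size 6, value 63
Best: 111 pts.

111 pts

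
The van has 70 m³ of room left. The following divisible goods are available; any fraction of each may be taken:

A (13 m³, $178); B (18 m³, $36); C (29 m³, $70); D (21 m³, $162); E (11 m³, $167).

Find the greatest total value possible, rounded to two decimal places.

Take in order of value per unit:
- E (167/11 per unit): all 11 → value 167, running total 167.00
- A (178/13 per unit): all 13 → value 178, running total 345.00
- D (162/21 per unit): all 21 → value 162, running total 507.00
- C (70/29 per unit): 25 of 29 → value 25×70/29 = 60.3448, running total 567.34
Total 567.34.

567.34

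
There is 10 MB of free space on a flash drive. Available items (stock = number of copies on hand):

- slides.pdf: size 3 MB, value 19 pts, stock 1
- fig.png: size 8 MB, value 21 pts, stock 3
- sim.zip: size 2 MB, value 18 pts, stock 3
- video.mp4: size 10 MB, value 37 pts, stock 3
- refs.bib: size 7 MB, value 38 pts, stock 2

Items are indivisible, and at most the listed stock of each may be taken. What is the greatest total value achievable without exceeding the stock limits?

73 pts

Top feasible selections:
- 1×slides.pdf + 3×sim.zip: size 9, value 73
- 1×slides.pdf + 1×refs.bib: size 10, value 57
- 1×sim.zip + 1×refs.bib: size 9, value 56
- 1×slides.pdf + 2×sim.zip: size 7, value 55
Best: 73 pts.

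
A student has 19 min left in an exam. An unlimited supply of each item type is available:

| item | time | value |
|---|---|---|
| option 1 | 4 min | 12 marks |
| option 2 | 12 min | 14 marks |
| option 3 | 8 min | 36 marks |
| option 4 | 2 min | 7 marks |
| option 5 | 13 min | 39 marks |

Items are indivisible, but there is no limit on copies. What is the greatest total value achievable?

Best value-per-unit is option 3 at 36/8; filling with it alone gives 2×36 = 72.
Optimal mix: 2×option 3 + 1×option 4 → time 18, value 79.

79 marks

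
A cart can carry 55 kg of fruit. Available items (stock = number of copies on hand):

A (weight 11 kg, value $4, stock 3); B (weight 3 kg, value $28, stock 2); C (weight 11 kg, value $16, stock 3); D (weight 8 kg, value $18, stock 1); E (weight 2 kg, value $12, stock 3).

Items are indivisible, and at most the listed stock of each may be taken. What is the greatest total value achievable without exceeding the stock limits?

Best selections within weight 55 and stock limits:
- 2×B + 3×C + 1×D + 3×E: weight 53, value 158
- 2×B + 3×C + 1×D + 2×E: weight 51, value 146
- 1×A + 2×B + 2×C + 1×D + 3×E: weight 53, value 146
Best: $158.

$158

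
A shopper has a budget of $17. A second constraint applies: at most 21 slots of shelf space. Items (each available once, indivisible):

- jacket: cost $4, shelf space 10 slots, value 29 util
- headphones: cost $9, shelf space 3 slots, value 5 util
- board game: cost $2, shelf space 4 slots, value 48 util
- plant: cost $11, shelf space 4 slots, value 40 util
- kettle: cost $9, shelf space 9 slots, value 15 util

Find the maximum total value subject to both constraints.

Feasible sets respecting both limits:
- jacket+board game+plant: cost 17, shelf space 18, value 117
- board game+plant: cost 13, shelf space 8, value 88
- jacket+headphones+board game: cost 15, shelf space 17, value 82
- jacket+board game: cost 6, shelf space 14, value 77
Best: 117 util.

117 util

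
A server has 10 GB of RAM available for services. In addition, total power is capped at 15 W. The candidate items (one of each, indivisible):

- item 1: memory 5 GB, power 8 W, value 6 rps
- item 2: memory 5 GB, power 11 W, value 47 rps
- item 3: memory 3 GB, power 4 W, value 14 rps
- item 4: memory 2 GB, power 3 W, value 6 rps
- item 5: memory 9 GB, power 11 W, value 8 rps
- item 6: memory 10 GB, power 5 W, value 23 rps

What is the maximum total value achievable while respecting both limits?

61 rps

Feasible sets respecting both limits:
- item 2+item 3: memory 8, power 15, value 61
- item 2+item 4: memory 7, power 14, value 53
- item 2: memory 5, power 11, value 47
- item 1+item 3+item 4: memory 10, power 15, value 26
Best: 61 rps.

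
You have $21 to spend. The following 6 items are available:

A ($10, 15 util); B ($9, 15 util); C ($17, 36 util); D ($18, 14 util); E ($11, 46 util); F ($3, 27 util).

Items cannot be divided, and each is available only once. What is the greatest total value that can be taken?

73 util

This is a 0/1 knapsack; check combinations near the capacity.
- E+F: cost 11+3=14, value 46+27=73
- C+F: cost 17+3=20, value 36+27=63
- B+E: cost 9+11=20, value 15+46=61
Best: 73 util.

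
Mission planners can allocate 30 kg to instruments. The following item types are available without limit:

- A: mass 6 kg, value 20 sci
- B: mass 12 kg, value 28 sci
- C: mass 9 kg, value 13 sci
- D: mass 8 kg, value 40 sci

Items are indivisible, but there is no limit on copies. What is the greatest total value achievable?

Best value-per-unit is D at 40/8; filling with it alone gives 3×40 = 120.
Optimal mix: 1×A + 3×D → mass 30, value 140.

140 sci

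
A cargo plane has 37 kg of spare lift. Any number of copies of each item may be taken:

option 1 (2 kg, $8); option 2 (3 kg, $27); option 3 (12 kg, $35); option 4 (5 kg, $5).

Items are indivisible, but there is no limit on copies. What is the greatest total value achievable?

Best value-per-unit is option 2 at 27/3, and filling with it alone uses weight 12×3=36. No mix of the others beats 12×27 = 324.

$324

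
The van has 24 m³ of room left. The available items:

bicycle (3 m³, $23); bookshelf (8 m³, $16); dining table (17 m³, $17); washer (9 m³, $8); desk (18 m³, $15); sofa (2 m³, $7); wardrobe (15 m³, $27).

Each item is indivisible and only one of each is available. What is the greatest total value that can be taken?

$57

This is a 0/1 knapsack; check combinations near the capacity.
- bicycle+sofa+wardrobe: volume 3+2+15=20, value 23+7+27=57
- bicycle+bookshelf+washer+sofa: volume 3+8+9+2=22, value 23+16+8+7=54
- bicycle+wardrobe: volume 3+15=18, value 23+27=50
- bicycle+bookshelf+washer: volume 3+8+9=20, value 23+16+8=47
Best: $57.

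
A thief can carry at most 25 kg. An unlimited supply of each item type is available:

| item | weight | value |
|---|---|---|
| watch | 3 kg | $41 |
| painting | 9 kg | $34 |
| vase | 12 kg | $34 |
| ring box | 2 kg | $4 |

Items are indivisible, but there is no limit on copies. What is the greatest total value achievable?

$328

Best value-per-unit is watch at 41/3, and filling with it alone uses weight 8×3=24. No mix of the others beats 8×41 = 328.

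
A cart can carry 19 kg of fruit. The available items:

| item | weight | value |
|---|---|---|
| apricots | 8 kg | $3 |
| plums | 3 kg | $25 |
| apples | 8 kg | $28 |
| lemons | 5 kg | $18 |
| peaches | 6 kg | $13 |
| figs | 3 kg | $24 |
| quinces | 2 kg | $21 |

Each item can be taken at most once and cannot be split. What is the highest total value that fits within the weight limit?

Check high-value combinations within 19 kg:
- plums+lemons+peaches+figs+quinces: weight 3+5+6+3+2=19, value 25+18+13+24+21=101
- plums+apples+figs+quinces: weight 3+8+3+2=16, value 25+28+24+21=98
- plums+apples+lemons+figs: weight 3+8+5+3=19, value 25+28+18+24=95
- plums+apples+lemons+quinces: weight 3+8+5+2=18, value 25+28+18+21=92
Best: $101.

$101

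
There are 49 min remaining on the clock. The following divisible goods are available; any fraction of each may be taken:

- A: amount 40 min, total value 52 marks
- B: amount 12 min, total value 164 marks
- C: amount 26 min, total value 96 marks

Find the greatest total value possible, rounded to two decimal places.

Take in order of value per unit:
- B (164/12 per unit): all 12 → value 164, running total 164.00
- C (96/26 per unit): all 26 → value 96, running total 260.00
- A (52/40 per unit): 11 of 40 → value 11×52/40 = 14.3000, running total 274.30
Total 274.30.

274.30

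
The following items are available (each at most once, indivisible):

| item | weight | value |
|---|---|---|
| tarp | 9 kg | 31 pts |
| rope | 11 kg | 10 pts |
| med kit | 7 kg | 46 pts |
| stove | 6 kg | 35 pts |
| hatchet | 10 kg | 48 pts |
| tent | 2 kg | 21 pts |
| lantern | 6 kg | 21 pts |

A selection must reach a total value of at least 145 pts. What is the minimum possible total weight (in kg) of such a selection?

Subsets with value ≥ 145, sorted by total weight:
- med kit+stove+hatchet+tent: weight 25, value 150
- tarp+med kit+hatchet+tent: weight 28, value 146
- med kit+stove+hatchet+lantern: weight 29, value 150
- tarp+med kit+stove+tent+lantern: weight 30, value 154
Minimum weight: 25 kg.

25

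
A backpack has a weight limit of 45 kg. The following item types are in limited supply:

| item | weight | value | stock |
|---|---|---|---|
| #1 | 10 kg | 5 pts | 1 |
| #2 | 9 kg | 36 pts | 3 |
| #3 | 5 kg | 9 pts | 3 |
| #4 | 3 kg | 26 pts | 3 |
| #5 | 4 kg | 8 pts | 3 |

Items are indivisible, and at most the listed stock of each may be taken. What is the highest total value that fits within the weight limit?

203 pts

Best selections within weight 45 and stock limits:
- 3×#2 + 1×#3 + 3×#4 + 1×#5: weight 45, value 203
- 3×#2 + 3×#4 + 2×#5: weight 44, value 202
- 3×#2 + 1×#3 + 3×#4: weight 41, value 195
- 3×#2 + 3×#4 + 1×#5: weight 40, value 194
Best: 203 pts.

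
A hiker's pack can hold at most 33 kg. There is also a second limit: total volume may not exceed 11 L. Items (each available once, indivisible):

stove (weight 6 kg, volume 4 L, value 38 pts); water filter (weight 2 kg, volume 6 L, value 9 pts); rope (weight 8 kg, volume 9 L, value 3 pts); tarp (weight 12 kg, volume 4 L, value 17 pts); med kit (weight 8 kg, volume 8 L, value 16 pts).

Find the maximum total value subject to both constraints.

Feasible sets respecting both limits:
- stove+tarp: weight 18, volume 8, value 55
- stove+water filter: weight 8, volume 10, value 47
- stove: weight 6, volume 4, value 38
- water filter+tarp: weight 14, volume 10, value 26
Best: 55 pts.

55 pts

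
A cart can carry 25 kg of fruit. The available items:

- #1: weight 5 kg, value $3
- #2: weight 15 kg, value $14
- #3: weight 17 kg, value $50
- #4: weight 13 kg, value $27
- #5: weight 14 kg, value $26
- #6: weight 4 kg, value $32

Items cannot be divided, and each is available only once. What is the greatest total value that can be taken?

Check high-value combinations within 25 kg:
- #3+#6: weight 17+4=21, value 50+32=82
- #1+#4+#6: weight 5+13+4=22, value 3+27+32=62
- #1+#5+#6: weight 5+14+4=23, value 3+26+32=61
- #4+#6: weight 13+4=17, value 27+32=59
- #5+#6: weight 14+4=18, value 26+32=58
Best: $82.

$82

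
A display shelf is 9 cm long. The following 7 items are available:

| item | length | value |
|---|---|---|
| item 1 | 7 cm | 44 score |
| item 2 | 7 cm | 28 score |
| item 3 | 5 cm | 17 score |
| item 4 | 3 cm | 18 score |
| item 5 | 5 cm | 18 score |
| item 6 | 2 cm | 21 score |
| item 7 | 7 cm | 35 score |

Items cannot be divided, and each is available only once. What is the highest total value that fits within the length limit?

Check high-value combinations within 9 cm:
- item 1+item 6: length 7+2=9, value 44+21=65
- item 6+item 7: length 2+7=9, value 21+35=56
- item 2+item 6: length 7+2=9, value 28+21=49
- item 1: length 7, value 44
- item 4+item 6: length 3+2=5, value 18+21=39
Best: 65 score.

65 score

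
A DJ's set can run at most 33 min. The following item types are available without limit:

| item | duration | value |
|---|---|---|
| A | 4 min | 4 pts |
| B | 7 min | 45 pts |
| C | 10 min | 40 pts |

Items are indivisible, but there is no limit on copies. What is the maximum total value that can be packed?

184 pts

Best value-per-unit is B at 45/7; filling with it alone gives 4×45 = 180.
Optimal mix: 1×A + 4×B → duration 32, value 184.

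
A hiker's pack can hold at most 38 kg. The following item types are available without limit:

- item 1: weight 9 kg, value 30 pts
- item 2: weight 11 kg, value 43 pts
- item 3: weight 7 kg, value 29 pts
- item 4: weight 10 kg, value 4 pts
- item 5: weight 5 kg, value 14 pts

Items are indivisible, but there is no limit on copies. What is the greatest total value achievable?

146 pts

Best value-per-unit is item 3 at 29/7; filling with it alone gives 5×29 = 145.
Optimal mix: 1×item 1 + 4×item 3 → weight 37, value 146.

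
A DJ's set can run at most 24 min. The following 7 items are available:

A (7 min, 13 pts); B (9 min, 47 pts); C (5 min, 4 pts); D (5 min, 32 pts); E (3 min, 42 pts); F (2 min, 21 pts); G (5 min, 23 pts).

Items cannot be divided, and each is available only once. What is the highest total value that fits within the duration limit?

165 pts

This is a 0/1 knapsack; check combinations near the capacity.
- B+D+E+F+G: duration 9+5+3+2+5=24, value 47+32+42+21+23=165
- B+C+D+E+F: duration 9+5+5+3+2=24, value 47+4+32+42+21=146
- B+D+E+G: duration 9+5+3+5=22, value 47+32+42+23=144
Best: 165 pts.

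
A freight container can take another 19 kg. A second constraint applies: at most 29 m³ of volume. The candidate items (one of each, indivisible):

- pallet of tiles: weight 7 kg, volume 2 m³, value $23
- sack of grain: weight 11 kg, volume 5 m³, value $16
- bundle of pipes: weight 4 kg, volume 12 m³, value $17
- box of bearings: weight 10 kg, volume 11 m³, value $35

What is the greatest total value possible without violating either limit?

$58

Feasible sets respecting both limits:
- pallet of tiles+box of bearings: weight 17, volume 13, value 58
- bundle of pipes+box of bearings: weight 14, volume 23, value 52
- pallet of tiles+bundle of pipes: weight 11, volume 14, value 40
Best: $58.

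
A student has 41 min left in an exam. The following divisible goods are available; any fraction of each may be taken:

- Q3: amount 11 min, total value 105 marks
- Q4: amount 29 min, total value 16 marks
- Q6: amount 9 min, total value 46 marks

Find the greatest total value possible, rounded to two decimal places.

Take in order of value per unit:
- Q3 (105/11 per unit): all 11 → value 105, running total 105.00
- Q6 (46/9 per unit): all 9 → value 46, running total 151.00
- Q4 (16/29 per unit): 21 of 29 → value 21×16/29 = 11.5862, running total 162.59
Total 162.59.

162.59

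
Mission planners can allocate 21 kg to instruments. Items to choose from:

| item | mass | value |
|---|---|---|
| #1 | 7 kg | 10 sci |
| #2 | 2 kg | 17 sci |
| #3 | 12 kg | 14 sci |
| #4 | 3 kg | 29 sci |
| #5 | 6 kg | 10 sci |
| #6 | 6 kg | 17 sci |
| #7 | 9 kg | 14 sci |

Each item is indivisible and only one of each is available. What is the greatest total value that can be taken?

77 sci

Check high-value combinations within 21 kg:
- #2+#4+#6+#7: mass 2+3+6+9=20, value 17+29+17+14=77
- #2+#4+#5+#6: mass 2+3+6+6=17, value 17+29+10+17=73
- #1+#2+#4+#6: mass 7+2+3+6=18, value 10+17+29+17=73
Best: 77 sci.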